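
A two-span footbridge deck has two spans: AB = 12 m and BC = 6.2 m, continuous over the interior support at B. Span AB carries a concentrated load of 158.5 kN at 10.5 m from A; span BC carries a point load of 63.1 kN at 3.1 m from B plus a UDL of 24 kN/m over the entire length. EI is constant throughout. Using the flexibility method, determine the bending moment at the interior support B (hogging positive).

Take M_B as the redundant. Released structure: two simple spans AB and BC with a hinge at B.
Discontinuity in slope at B on the released structure — sum the simple-span end rotations:
  span AB: point load 158.5 at a = 10.5: Pab(L + a)/(6LEI) = 780.1/EI
  span BC: point load 63.1 at a = 3.1: Pab(L + b)/(6LEI) = 151.6/EI
  span BC: UDL 24: wL³/(24EI) = 238.3/EI
  relative rotation θ_0 = (780.1 + 389.9)/EI = 1170/EI
A unit hogging moment at B produces rotation L₁/(3EI) + L₂/(3EI) = 6.067/EI.
Slope continuity at B: θ_0 = M_B·6.067/EI, so M_B = 1170/6.067 = 192.9 kN·m (hogging).

M_B = 192.9 kN·m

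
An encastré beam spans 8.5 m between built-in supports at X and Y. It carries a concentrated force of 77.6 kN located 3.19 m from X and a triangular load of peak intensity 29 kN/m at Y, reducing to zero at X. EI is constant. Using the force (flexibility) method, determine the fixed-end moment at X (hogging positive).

M_X = 166.4 kN·m

Release both end moments; the primary structure is a simply-supported span XY with redundants M_X and M_Y.
On the primary (simply-supported) span, the end slopes from the loading are:
  at X: point load 77.6 at a = 3.19: Pab(L + b)/(6LEI) = 355.9/EI
  at Y: point load 77.6 at a = 3.19: Pab(L + a)/(6LEI) = 301.3/EI
  at X: triangular load, peak 29: 7w₀L³/(360EI) = 346.3/EI
  at Y: triangular load, peak 29: w₀L³/(45EI) = 395.8/EI
  θ_X0 = 702.2/EI,  θ_Y0 = 697.1/EI
Flexibility coefficients: a unit moment at one end gives L/(3EI) there and L/(6EI) at the far end, so f₁₁ = f₂₂ = 2.833/EI and f₁₂ = f₂₁ = 1.417/EI.
Compatibility — zero rotation at each built-in end:
  2.833 M_X + 1.417 M_Y = 702.2
  1.417 M_X + 2.833 M_Y = 697.1
Solving the pair gives M_X = 166.4 kN·m and M_Y = 162.8 kN·m (hogging).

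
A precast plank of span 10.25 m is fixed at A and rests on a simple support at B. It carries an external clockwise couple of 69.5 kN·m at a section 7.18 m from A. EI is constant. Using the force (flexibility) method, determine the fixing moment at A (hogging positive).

Choose R_B as the redundant. The primary structure is the cantilever fixed at A.
Deflection at B on the released cantilever, summing each load's contribution:
  clockwise couple 69.5 at a = 7.18: M₀a(2L − a)/(2EI) = 3323/EI
Tip deflection under a unit load at B: L³/(3EI) = 359/EI.
The prop prevents deflection at B: R_B = δ_0/δ_{BB} = 3323/359 = 9.258 kN.
Moment equilibrium about A: M_A = Σ(load moments about A) − R_B·L = 69.5 − 9.258×10.25 = -25.4 kN·m.

M_A = -25.4 kN·m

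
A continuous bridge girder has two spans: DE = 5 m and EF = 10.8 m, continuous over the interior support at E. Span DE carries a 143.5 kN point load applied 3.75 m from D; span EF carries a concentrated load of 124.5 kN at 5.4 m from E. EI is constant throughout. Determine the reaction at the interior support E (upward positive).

R_E = 231.2 kN

Insert a hinge at E; M_E is the redundant, and each span becomes simply supported.
End slopes at the hinge E, treating each span as simply supported:
  span DE: point load 143.5 at a = 3.75: Pab(L + a)/(6LEI) = 196.2/EI
  span EF: point load 124.5 at a = 5.4: Pab(L + b)/(6LEI) = 907.6/EI
  relative rotation θ_0 = (196.2 + 907.6)/EI = 1104/EI
A unit hogging moment at E produces rotation L₁/(3EI) + L₂/(3EI) = 5.267/EI.
Slope continuity at E: θ_0 = M_E·5.267/EI, so M_E = 1104/5.267 = 209.6 kN·m (hogging).
Span DE, ΣM about D with M_E applied at E: R_E^{DE}·5 = 538.1 + 209.6, so R_E^{DE} = 149.5 kN and R_D = 143.5 − 149.5 = -6.041 kN.
Span EF, ΣM about F: R_E^{EF}·10.8 = 672.3 + 209.6, so R_E^{EF} = 81.66 kN and R_F = 124.5 − 81.66 = 42.84 kN.
R_E = 149.5 + 81.66 = 231.2 kN.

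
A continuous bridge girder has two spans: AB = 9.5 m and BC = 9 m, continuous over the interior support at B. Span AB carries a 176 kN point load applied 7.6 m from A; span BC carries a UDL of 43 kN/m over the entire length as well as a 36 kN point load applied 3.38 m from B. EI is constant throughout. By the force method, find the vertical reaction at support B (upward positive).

R_B = 435.9 kN

Release continuity at B by inserting a hinge; the redundant is the internal moment M_B. The primary structure is two simply-supported spans AB and BC.
End slopes at the hinge B, treating each span as simply supported:
  span AB: point load 176 at a = 7.6: Pab(L + a)/(6LEI) = 762.4/EI
  span BC: UDL 43: wL³/(24EI) = 1306/EI
  span BC: point load 36 at a = 3.38: Pab(L + b)/(6LEI) = 185.1/EI
  relative rotation θ_0 = (762.4 + 1491)/EI = 2254/EI
A unit hogging moment at B produces rotation L₁/(3EI) + L₂/(3EI) = 6.167/EI.
Compatibility: M_B·(L₁+L₂)/(3EI) = θ_0, giving M_B = 365.5 kN·m (hogging).
Span AB, ΣM about A with M_B applied at B: R_B^{AB}·9.5 = 1338 + 365.5, so R_B^{AB} = 179.3 kN and R_A = 176 − 179.3 = -3.27 kN.
Span BC, ΣM about C: R_B^{BC}·9 = 1944 + 365.5, so R_B^{BC} = 256.6 kN and R_C = 423 − 256.6 = 166.4 kN.
R_B = 179.3 + 256.6 = 435.9 kN.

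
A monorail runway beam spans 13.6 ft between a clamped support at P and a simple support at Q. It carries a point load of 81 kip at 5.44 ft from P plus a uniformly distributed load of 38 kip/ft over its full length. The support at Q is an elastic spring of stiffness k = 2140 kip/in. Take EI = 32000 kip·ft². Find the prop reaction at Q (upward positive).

Release the roller at Q. Primary structure: cantilever fixed at P.
Downward deflection at the released point Q due to the loads:
  point load 81 at a = 5.44: Pa²(3L − a)/(6EI) = 14127/EI
  UDL 38: wL⁴/(8EI) = 162498/EI
  δ_0 = 176625/EI
Tip deflection under a unit load at Q: L³/(3EI) = 838.5/EI.
With EI = 32000 kip·ft²: δ_0 = 5.5195 ft and δ_{QQ} = 0.026203 ft/kip.
Compatibility — the spring shortens by R_Q/k under the reaction it provides: δ_0 − R_Q·δ_{QQ} = R_Q/k. With 1/k = 1/(2140×12) ft/kip = 0.000039 ft/kip, R_Q = δ_0 / (δ_{QQ} + 1/k) = 5.5195 / (0.026203 + 0.000039) = 210.3 kip.

R_Q = 210.3 kip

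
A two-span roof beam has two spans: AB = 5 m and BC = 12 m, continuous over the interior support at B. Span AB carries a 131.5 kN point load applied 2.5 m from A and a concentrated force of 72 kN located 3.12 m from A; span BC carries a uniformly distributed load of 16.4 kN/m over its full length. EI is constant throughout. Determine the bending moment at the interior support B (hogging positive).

M_B = 264.8 kN·m

Take M_B as the redundant. Released structure: two simple spans AB and BC with a hinge at B.
Discontinuity in slope at B on the released structure — sum the simple-span end rotations:
  span AB: point load 131.5 at a = 2.5: Pab(L + a)/(6LEI) = 205.5/EI
  span AB: point load 72 at a = 3.12: Pab(L + a)/(6LEI) = 114.3/EI
  span BC: UDL 16.4: wL³/(24EI) = 1181/EI
  relative rotation θ_0 = (319.8 + 1181)/EI = 1501/EI
A unit hogging moment at B produces rotation L₁/(3EI) + L₂/(3EI) = 5.667/EI.
Slope continuity at B: θ_0 = M_B·5.667/EI, so M_B = 1501/5.667 = 264.8 kN·m (hogging).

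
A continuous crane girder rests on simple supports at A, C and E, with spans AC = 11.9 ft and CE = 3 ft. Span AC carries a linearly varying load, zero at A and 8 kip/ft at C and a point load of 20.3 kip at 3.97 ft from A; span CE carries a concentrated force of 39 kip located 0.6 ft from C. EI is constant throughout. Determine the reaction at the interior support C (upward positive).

Take M_C as the redundant. Released structure: two simple spans AC and CE with a hinge at C.
End slopes at the hinge C, treating each span as simply supported:
  span AC: triangular load, peak 8: w₀L³/(45EI) = 299.6/EI
  span AC: point load 20.3 at a = 3.97: Pab(L + a)/(6LEI) = 142/EI
  span CE: point load 39 at a = 0.6: Pab(L + b)/(6LEI) = 16.85/EI
  relative rotation θ_0 = (441.6 + 16.85)/EI = 458.5/EI
A unit hogging moment at C produces rotation L₁/(3EI) + L₂/(3EI) = 4.967/EI.
Compatibility: M_C·(L₁+L₂)/(3EI) = θ_0, giving M_C = 92.31 kip·ft (hogging).
Span AC, ΣM about A with M_C applied at C: R_C^{AC}·11.9 = 458.2 + 92.31, so R_C^{AC} = 46.26 kip and R_A = 67.9 − 46.26 = 21.64 kip.
Span CE, ΣM about E: R_C^{CE}·3 = 93.6 + 92.31, so R_C^{CE} = 61.97 kip and R_E = 39 − 61.97 = -22.97 kip.
R_C = 46.26 + 61.97 = 108.2 kip.

R_C = 108.2 kip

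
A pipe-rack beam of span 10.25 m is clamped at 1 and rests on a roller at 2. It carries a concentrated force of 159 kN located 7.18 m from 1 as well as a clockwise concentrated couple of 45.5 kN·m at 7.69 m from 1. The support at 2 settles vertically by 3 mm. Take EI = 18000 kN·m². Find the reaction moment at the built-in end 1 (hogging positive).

M_1 = 205.2 kN·m

Remove the prop at 2; the released (primary) structure is a cantilever built in at 1.
Downward deflection at the released point 2 due to the loads:
  point load 159 at a = 7.18: Pa²(3L − a)/(6EI) = 32200/EI
  clockwise couple 45.5 at a = 7.69: M₀a(2L − a)/(2EI) = 2241/EI
  δ_0 = 34441/EI
Tip deflection under a unit load at 2: L³/(3EI) = 359/EI.
With EI = 18000 kN·m²: δ_0 = 1.9134 m and δ_{22} = 0.019942 m/kN.
Compatibility — the beam at 2 must follow the support down by 0.003 m: δ_0 − R_2·δ_{22} = 0.003, so R_2 = (1.9134 − 0.003)/0.019942 = 95.8 kN.
Moment equilibrium about 1: M_1 = Σ(load moments about 1) − R_2·L = 1187 − 95.8×10.25 = 205.2 kN·m.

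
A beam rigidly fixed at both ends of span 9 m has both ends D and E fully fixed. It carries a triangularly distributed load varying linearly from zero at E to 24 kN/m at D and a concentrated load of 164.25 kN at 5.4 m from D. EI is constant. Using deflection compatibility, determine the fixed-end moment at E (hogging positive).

Release both end moments; the primary structure is a simply-supported span DE with redundants M_D and M_E.
On the primary (simply-supported) span, the end slopes from the loading are:
  at D: triangular load, peak 24: w₀L³/(45EI) = 388.8/EI
  at E: triangular load, peak 24: 7w₀L³/(360EI) = 340.2/EI
  at D: point load 164.25 at a = 5.4: Pab(L + b)/(6LEI) = 745/EI
  at E: point load 164.25 at a = 5.4: Pab(L + a)/(6LEI) = 851.5/EI
  θ_D0 = 1134/EI,  θ_E0 = 1192/EI
Flexibility coefficients: a unit moment at one end gives L/(3EI) there and L/(6EI) at the far end, so f₁₁ = f₂₂ = 3/EI and f₁₂ = f₂₁ = 1.5/EI.
Compatibility — zero rotation at each built-in end:
  3 M_D + 1.5 M_E = 1134
  1.5 M_D + 3 M_E = 1192
Solving the pair gives M_D = 239.1 kN·m and M_E = 277.7 kN·m (hogging).

M_E = 277.7 kN·m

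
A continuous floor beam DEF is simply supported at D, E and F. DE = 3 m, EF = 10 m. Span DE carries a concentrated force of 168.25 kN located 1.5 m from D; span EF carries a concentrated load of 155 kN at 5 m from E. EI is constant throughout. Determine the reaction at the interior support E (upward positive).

Take M_E as the redundant. Released structure: two simple spans DE and EF with a hinge at E.
Rotations at E on the released spans (each span's end-slope, ×1/EI):
  span DE: point load 168.25 at a = 1.5: Pab(L + a)/(6LEI) = 94.64/EI
  span EF: point load 155 at a = 5: Pab(L + b)/(6LEI) = 968.8/EI
  relative rotation θ_0 = (94.64 + 968.8)/EI = 1063/EI
A unit hogging moment at E produces rotation L₁/(3EI) + L₂/(3EI) = 4.333/EI.
Compatibility: M_E·(L₁+L₂)/(3EI) = θ_0, giving M_E = 245.4 kN·m (hogging).
Span DE, ΣM about D with M_E applied at E: R_E^{DE}·3 = 252.4 + 245.4, so R_E^{DE} = 165.9 kN and R_D = 168.2 − 165.9 = 2.326 kN.
Span EF, ΣM about F: R_E^{EF}·10 = 775 + 245.4, so R_E^{EF} = 102 kN and R_F = 155 − 102 = 52.96 kN.
R_E = 165.9 + 102 = 268 kN.

R_E = 268 kN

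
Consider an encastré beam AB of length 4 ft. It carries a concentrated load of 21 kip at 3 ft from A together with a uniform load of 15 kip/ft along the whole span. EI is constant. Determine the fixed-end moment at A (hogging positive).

Take the two fixed-end moments M_A, M_B as redundants; the released structure is the simple span AB.
On the primary (simply-supported) span, the end slopes from the loading are:
  at A: point load 21 at a = 3: Pab(L + b)/(6LEI) = 13.12/EI
  at B: point load 21 at a = 3: Pab(L + a)/(6LEI) = 18.38/EI
  at A: UDL 15: wL³/(24EI) = 40/EI
  at B: UDL 15: wL³/(24EI) = 40/EI
  θ_A0 = 53.12/EI,  θ_B0 = 58.38/EI
Flexibility coefficients: a unit moment at one end gives L/(3EI) there and L/(6EI) at the far end, so f₁₁ = f₂₂ = 1.333/EI and f₁₂ = f₂₁ = 0.6667/EI.
Compatibility — zero rotation at each built-in end:
  1.333 M_A + 0.6667 M_B = 53.12
  0.6667 M_A + 1.333 M_B = 58.38
Solving the pair gives M_A = 23.94 kip·ft and M_B = 31.81 kip·ft (hogging).

M_A = 23.94 kip·ft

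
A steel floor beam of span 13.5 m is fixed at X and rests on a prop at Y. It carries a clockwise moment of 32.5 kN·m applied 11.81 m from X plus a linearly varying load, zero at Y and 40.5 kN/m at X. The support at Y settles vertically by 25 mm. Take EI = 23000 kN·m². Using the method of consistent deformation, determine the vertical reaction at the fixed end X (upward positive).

Remove the prop at Y; the released (primary) structure is a cantilever built in at X.
Free-end deflection of the primary structure under the applied loading (downward +):
  clockwise couple 32.5 at a = 11.81: M₀a(2L − a)/(2EI) = 2915/EI
  triangular load, peak 40.5 at the fixed end: w₀L⁴/(30EI) = 44840/EI
  δ_0 = 47755/EI
Tip deflection under a unit load at Y: L³/(3EI) = 820.1/EI.
With EI = 23000 kN·m²: δ_0 = 2.0763 m and δ_{YY} = 0.035658 m/kN.
Compatibility — the beam at Y must follow the support down by 0.025 m: δ_0 − R_Y·δ_{YY} = 0.025, so R_Y = (2.0763 − 0.025)/0.035658 = 57.53 kN.
Vertical equilibrium: R_X = ΣP − R_Y = 273.4 − 57.53 = 215.8 kN.

R_X = 215.8 kN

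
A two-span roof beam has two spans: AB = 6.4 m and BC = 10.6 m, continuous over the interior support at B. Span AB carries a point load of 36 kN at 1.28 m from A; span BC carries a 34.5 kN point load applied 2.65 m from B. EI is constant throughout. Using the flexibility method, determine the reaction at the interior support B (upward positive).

R_B = 44.54 kN

Insert a hinge at B; M_B is the redundant, and each span becomes simply supported.
Rotations at B on the released spans (each span's end-slope, ×1/EI):
  span AB: point load 36 at a = 1.28: Pab(L + a)/(6LEI) = 47.19/EI
  span BC: point load 34.5 at a = 2.65: Pab(L + b)/(6LEI) = 212/EI
  relative rotation θ_0 = (47.19 + 212)/EI = 259.2/EI
A unit hogging moment at B produces rotation L₁/(3EI) + L₂/(3EI) = 5.667/EI.
Compatibility: M_B·(L₁+L₂)/(3EI) = θ_0, giving M_B = 45.74 kN·m (hogging).
Span AB, ΣM about A with M_B applied at B: R_B^{AB}·6.4 = 46.08 + 45.74, so R_B^{AB} = 14.35 kN and R_A = 36 − 14.35 = 21.65 kN.
Span BC, ΣM about C: R_B^{BC}·10.6 = 274.3 + 45.74, so R_B^{BC} = 30.19 kN and R_C = 34.5 − 30.19 = 4.31 kN.
R_B = 14.35 + 30.19 = 44.54 kN.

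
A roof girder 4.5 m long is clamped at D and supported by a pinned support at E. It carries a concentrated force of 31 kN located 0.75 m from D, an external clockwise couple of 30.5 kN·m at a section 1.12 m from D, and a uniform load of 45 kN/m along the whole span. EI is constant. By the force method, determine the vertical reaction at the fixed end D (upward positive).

Release the roller at E. Primary structure: cantilever fixed at D.
Deflection at E on the released cantilever, summing each load's contribution:
  point load 31 at a = 0.75: Pa²(3L − a)/(6EI) = 37.05/EI
  clockwise couple 30.5 at a = 1.12: M₀a(2L − a)/(2EI) = 134.6/EI
  UDL 45: wL⁴/(8EI) = 2307/EI
  δ_0 = 2478/EI
Tip deflection under a unit load at E: L³/(3EI) = 30.38/EI.
The prop prevents deflection at E: R_E = δ_0/δ_{EE} = 2478/30.38 = 81.59 kN.
Vertical equilibrium: R_D = ΣP − R_E = 233.5 − 81.59 = 151.9 kN.

R_D = 151.9 kN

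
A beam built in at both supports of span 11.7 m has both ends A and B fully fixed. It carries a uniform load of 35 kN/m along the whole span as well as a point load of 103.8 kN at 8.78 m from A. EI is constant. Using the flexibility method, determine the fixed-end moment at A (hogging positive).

Release both end moments; the primary structure is a simply-supported span AB with redundants M_A and M_B.
End rotations of the released simple span under the applied load (×1/EI):
  at A: UDL 35: wL³/(24EI) = 2336/EI
  at B: UDL 35: wL³/(24EI) = 2336/EI
  at A: point load 103.8 at a = 8.78: Pab(L + b)/(6LEI) = 554.2/EI
  at B: point load 103.8 at a = 8.78: Pab(L + a)/(6LEI) = 776.4/EI
  θ_A0 = 2890/EI,  θ_B0 = 3112/EI
Flexibility coefficients: a unit moment at one end gives L/(3EI) there and L/(6EI) at the far end, so f₁₁ = f₂₂ = 3.9/EI and f₁₂ = f₂₁ = 1.95/EI.
Compatibility — zero rotation at each built-in end:
  3.9 M_A + 1.95 M_B = 2890
  1.95 M_A + 3.9 M_B = 3112
Solving the pair gives M_A = 456 kN·m and M_B = 569.9 kN·m (hogging).

M_A = 456 kN·m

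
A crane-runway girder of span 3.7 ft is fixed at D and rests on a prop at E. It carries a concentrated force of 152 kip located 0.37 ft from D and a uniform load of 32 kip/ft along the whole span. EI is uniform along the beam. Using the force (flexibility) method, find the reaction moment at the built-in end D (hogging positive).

Remove the prop at E; the released (primary) structure is a cantilever built in at D.
Primary-structure tip deflection at E by superposition:
  point load 152 at a = 0.37: Pa²(3L − a)/(6EI) = 37.21/EI
  UDL 32: wL⁴/(8EI) = 749.7/EI
  δ_0 = 786.9/EI
Flexibility coefficient — unit upward force at E: δ_{EE} = L³/(3EI) = 16.88/EI.
Compatibility at E: δ_0 − R_E·δ_{EE} = 0, so R_E = 786.9/16.88 = 46.6 kip.
Moment equilibrium about D: M_D = Σ(load moments about D) − R_E·L = 275.3 − 46.6×3.7 = 102.8 kip·ft.

M_D = 102.8 kip·ft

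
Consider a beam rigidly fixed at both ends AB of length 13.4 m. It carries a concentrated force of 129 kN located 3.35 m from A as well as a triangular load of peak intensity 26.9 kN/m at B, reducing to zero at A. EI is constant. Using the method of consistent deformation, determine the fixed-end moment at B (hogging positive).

Release both end moments; the primary structure is a simply-supported span AB with redundants M_A and M_B.
End rotations of the released simple span under the applied load (×1/EI):
  at A: point load 129 at a = 3.35: Pab(L + b)/(6LEI) = 1267/EI
  at B: point load 129 at a = 3.35: Pab(L + a)/(6LEI) = 904.8/EI
  at A: triangular load, peak 26.9: 7w₀L³/(360EI) = 1259/EI
  at B: triangular load, peak 26.9: w₀L³/(45EI) = 1438/EI
  θ_A0 = 2525/EI,  θ_B0 = 2343/EI
Flexibility coefficients: a unit moment at one end gives L/(3EI) there and L/(6EI) at the far end, so f₁₁ = f₂₂ = 4.467/EI and f₁₂ = f₂₁ = 2.233/EI.
Compatibility — zero rotation at each built-in end:
  4.467 M_A + 2.233 M_B = 2525
  2.233 M_A + 4.467 M_B = 2343
Solving the pair gives M_A = 404.1 kN·m and M_B = 322.5 kN·m (hogging).

M_B = 322.5 kN·m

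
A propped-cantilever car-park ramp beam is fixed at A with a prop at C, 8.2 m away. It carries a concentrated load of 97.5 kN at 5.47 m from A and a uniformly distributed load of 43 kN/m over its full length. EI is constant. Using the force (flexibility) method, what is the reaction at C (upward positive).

R_C = 182.8 kN

Choose R_C as the redundant. The primary structure is the cantilever fixed at A.
Free-end deflection of the primary structure under the applied loading (downward +):
  point load 97.5 at a = 5.47: Pa²(3L − a)/(6EI) = 9301/EI
  UDL 43: wL⁴/(8EI) = 24302/EI
  δ_0 = 33603/EI
Tip deflection under a unit load at C: L³/(3EI) = 183.8/EI.
The prop prevents deflection at C: R_C = δ_0/δ_{CC} = 33603/183.8 = 182.8 kN.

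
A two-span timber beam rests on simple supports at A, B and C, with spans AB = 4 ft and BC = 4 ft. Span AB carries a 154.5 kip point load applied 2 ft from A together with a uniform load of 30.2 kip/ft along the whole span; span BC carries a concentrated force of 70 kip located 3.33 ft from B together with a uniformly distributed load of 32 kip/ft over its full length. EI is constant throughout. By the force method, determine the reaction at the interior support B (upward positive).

Take M_B as the redundant. Released structure: two simple spans AB and BC with a hinge at B.
Rotations at B on the released spans (each span's end-slope, ×1/EI):
  span AB: point load 154.5 at a = 2: Pab(L + a)/(6LEI) = 154.5/EI
  span AB: UDL 30.2: wL³/(24EI) = 80.53/EI
  span BC: point load 70 at a = 3.33: Pab(L + b)/(6LEI) = 30.39/EI
  span BC: UDL 32: wL³/(24EI) = 85.33/EI
  relative rotation θ_0 = (235 + 115.7)/EI = 350.8/EI
A unit hogging moment at B produces rotation L₁/(3EI) + L₂/(3EI) = 2.667/EI.
Slope continuity at B: θ_0 = M_B·2.667/EI, so M_B = 350.8/2.667 = 131.5 kip·ft (hogging).
Span AB, ΣM about A with M_B applied at B: R_B^{AB}·4 = 550.6 + 131.5, so R_B^{AB} = 170.5 kip and R_A = 275.3 − 170.5 = 104.8 kip.
Span BC, ΣM about C: R_B^{BC}·4 = 302.9 + 131.5, so R_B^{BC} = 108.6 kip and R_C = 198 − 108.6 = 89.39 kip.
R_B = 170.5 + 108.6 = 279.1 kip.

R_B = 279.1 kip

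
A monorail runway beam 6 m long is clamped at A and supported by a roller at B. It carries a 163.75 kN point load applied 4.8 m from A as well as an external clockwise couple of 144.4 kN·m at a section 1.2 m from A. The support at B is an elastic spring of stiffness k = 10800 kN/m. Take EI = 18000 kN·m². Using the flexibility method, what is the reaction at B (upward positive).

R_B = 125.4 kN

Choose R_B as the redundant. The primary structure is the cantilever fixed at A.
Deflection at B on the released cantilever, summing each load's contribution:
  point load 163.75 at a = 4.8: Pa²(3L − a)/(6EI) = 8300/EI
  clockwise couple 144.4 at a = 1.2: M₀a(2L − a)/(2EI) = 935.7/EI
  δ_0 = 9236/EI
Flexibility coefficient — unit upward force at B: δ_{BB} = L³/(3EI) = 72/EI.
With EI = 18000 kN·m²: δ_0 = 0.5131 m and δ_{BB} = 0.004 m/kN.
Compatibility — the spring shortens by R_B/k under the reaction it provides: δ_0 − R_B·δ_{BB} = R_B/k. With 1/k = 0.000093 m/kN, R_B = δ_0 / (δ_{BB} + 1/k) = 0.5131 / (0.004 + 0.000093) = 125.4 kN.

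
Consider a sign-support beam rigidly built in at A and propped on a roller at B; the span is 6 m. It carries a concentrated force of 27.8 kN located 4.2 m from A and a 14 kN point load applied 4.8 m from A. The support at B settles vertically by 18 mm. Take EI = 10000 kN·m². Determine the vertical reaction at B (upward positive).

Choose R_B as the redundant. The primary structure is the cantilever fixed at A.
Deflection at B on the released cantilever, summing each load's contribution:
  point load 27.8 at a = 4.2: Pa²(3L − a)/(6EI) = 1128/EI
  point load 14 at a = 4.8: Pa²(3L − a)/(6EI) = 709.6/EI
  δ_0 = 1838/EI
Flexibility coefficient — unit upward force at B: δ_{BB} = L³/(3EI) = 72/EI.
With EI = 10000 kN·m²: δ_0 = 0.18375 m and δ_{BB} = 0.0072 m/kN.
Compatibility — the beam at B must follow the support down by 0.018 m: δ_0 − R_B·δ_{BB} = 0.018, so R_B = (0.18375 − 0.018)/0.0072 = 23.02 kN.

R_B = 23.02 kN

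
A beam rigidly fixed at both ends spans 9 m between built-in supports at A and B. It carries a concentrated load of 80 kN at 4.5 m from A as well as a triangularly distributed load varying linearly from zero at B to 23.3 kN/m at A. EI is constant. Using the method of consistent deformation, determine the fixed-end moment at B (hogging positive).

M_B = 152.9 kN·m

Release both end moments; the primary structure is a simply-supported span AB with redundants M_A and M_B.
Simple-span end rotations at A and B under the given loads:
  at A: point load 80 at a = 4.5: Pab(L + b)/(6LEI) = 405/EI
  at B: point load 80 at a = 4.5: Pab(L + a)/(6LEI) = 405/EI
  at A: triangular load, peak 23.3: w₀L³/(45EI) = 377.5/EI
  at B: triangular load, peak 23.3: 7w₀L³/(360EI) = 330.3/EI
  θ_A0 = 782.5/EI,  θ_B0 = 735.3/EI
Flexibility coefficients: a unit moment at one end gives L/(3EI) there and L/(6EI) at the far end, so f₁₁ = f₂₂ = 3/EI and f₁₂ = f₂₁ = 1.5/EI.
Compatibility — zero rotation at each built-in end:
  3 M_A + 1.5 M_B = 782.5
  1.5 M_A + 3 M_B = 735.3
Solving the pair gives M_A = 184.4 kN·m and M_B = 152.9 kN·m (hogging).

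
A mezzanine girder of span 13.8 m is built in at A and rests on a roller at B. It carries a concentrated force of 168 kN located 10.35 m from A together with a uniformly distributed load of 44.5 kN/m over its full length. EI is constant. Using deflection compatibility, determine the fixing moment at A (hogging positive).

M_A = 1331 kN·m

Choose R_B as the redundant. The primary structure is the cantilever fixed at A.
Free-end deflection of the primary structure under the applied loading (downward +):
  point load 168 at a = 10.35: Pa²(3L − a)/(6EI) = 93132/EI
  UDL 44.5: wL⁴/(8EI) = 201737/EI
  δ_0 = 294870/EI
Flexibility coefficient — unit upward force at B: δ_{BB} = L³/(3EI) = 876/EI.
The prop prevents deflection at B: R_B = δ_0/δ_{BB} = 294870/876 = 336.6 kN.
Moment equilibrium about A: M_A = Σ(load moments about A) − R_B·L = 5976 − 336.6×13.8 = 1331 kN·m.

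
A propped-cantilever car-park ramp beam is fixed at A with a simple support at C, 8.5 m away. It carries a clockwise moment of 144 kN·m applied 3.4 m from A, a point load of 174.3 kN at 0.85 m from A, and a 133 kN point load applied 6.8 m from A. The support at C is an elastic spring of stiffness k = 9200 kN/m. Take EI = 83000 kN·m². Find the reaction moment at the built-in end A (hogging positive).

M_A = 281.3 kN·m

Take the reaction at C as the redundant and release it; the primary structure is a cantilever fixed at A.
Free-end deflection of the primary structure under the applied loading (downward +):
  clockwise couple 144 at a = 3.4: M₀a(2L − a)/(2EI) = 3329/EI
  point load 174.3 at a = 0.85: Pa²(3L − a)/(6EI) = 517.4/EI
  point load 133 at a = 6.8: Pa²(3L − a)/(6EI) = 19167/EI
  δ_0 = 23014/EI
Tip deflection under a unit load at C: L³/(3EI) = 204.7/EI.
With EI = 83000 kN·m²: δ_0 = 0.27728 m and δ_{CC} = 0.002466 m/kN.
Compatibility — the spring shortens by R_C/k under the reaction it provides: δ_0 − R_C·δ_{CC} = R_C/k. With 1/k = 0.000109 m/kN, R_C = δ_0 / (δ_{CC} + 1/k) = 0.27728 / (0.002466 + 0.000109) = 107.7 kN.
Moment equilibrium about A: M_A = Σ(load moments about A) − R_C·L = 1197 − 107.7×8.5 = 281.3 kN·m.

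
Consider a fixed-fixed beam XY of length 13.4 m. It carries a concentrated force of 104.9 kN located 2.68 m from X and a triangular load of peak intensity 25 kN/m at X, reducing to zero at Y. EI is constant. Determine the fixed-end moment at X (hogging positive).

M_X = 404.4 kN·m

Take the two fixed-end moments M_X, M_Y as redundants; the released structure is the simple span XY.
End rotations of the released simple span under the applied load (×1/EI):
  at X: point load 104.9 at a = 2.68: Pab(L + b)/(6LEI) = 904.1/EI
  at Y: point load 104.9 at a = 2.68: Pab(L + a)/(6LEI) = 602.7/EI
  at X: triangular load, peak 25: w₀L³/(45EI) = 1337/EI
  at Y: triangular load, peak 25: 7w₀L³/(360EI) = 1170/EI
  θ_X0 = 2241/EI,  θ_Y0 = 1772/EI
Flexibility coefficients: a unit moment at one end gives L/(3EI) there and L/(6EI) at the far end, so f₁₁ = f₂₂ = 4.467/EI and f₁₂ = f₂₁ = 2.233/EI.
Compatibility — zero rotation at each built-in end:
  4.467 M_X + 2.233 M_Y = 2241
  2.233 M_X + 4.467 M_Y = 1772
Solving the pair gives M_X = 404.4 kN·m and M_Y = 194.6 kN·m (hogging).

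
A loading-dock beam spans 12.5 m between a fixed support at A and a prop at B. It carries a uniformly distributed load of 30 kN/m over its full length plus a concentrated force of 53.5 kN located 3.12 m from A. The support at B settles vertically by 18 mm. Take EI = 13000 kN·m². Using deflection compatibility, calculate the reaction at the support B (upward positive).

R_B = 144.8 kN

Take the reaction at B as the redundant and release it; the primary structure is a cantilever fixed at A.
Free-end deflection of the primary structure under the applied loading (downward +):
  UDL 30: wL⁴/(8EI) = 91553/EI
  point load 53.5 at a = 3.12: Pa²(3L − a)/(6EI) = 2984/EI
  δ_0 = 94537/EI
Flexibility coefficient — unit upward force at B: δ_{BB} = L³/(3EI) = 651/EI.
With EI = 13000 kN·m²: δ_0 = 7.2721 m and δ_{BB} = 0.05008 m/kN.
Compatibility — the beam at B must follow the support down by 0.018 m: δ_0 − R_B·δ_{BB} = 0.018, so R_B = (7.2721 − 0.018)/0.05008 = 144.8 kN.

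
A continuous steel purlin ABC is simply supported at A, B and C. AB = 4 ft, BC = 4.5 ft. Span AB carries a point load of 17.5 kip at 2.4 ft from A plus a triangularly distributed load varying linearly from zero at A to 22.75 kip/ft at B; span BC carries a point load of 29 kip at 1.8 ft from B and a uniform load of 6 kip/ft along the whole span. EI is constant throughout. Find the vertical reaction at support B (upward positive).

R_B = 90.17 kip

Take M_B as the redundant. Released structure: two simple spans AB and BC with a hinge at B.
End slopes at the hinge B, treating each span as simply supported:
  span AB: point load 17.5 at a = 2.4: Pab(L + a)/(6LEI) = 17.92/EI
  span AB: triangular load, peak 22.75: w₀L³/(45EI) = 32.36/EI
  span BC: point load 29 at a = 1.8: Pab(L + b)/(6LEI) = 37.58/EI
  span BC: UDL 6: wL³/(24EI) = 22.78/EI
  relative rotation θ_0 = (50.28 + 60.37)/EI = 110.6/EI
A unit hogging moment at B produces rotation L₁/(3EI) + L₂/(3EI) = 2.833/EI.
Slope continuity at B: θ_0 = M_B·2.833/EI, so M_B = 110.6/2.833 = 39.05 kip·ft (hogging).
Span AB, ΣM about A with M_B applied at B: R_B^{AB}·4 = 163.3 + 39.05, so R_B^{AB} = 50.6 kip and R_A = 63 − 50.6 = 12.4 kip.
Span BC, ΣM about C: R_B^{BC}·4.5 = 139.1 + 39.05, so R_B^{BC} = 39.58 kip and R_C = 56 − 39.58 = 16.42 kip.
R_B = 50.6 + 39.58 = 90.17 kip.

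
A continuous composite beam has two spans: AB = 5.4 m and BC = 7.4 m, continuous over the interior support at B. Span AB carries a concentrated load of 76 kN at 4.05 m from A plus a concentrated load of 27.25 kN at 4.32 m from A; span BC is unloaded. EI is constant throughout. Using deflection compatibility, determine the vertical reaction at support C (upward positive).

R_C = -5.047 kN

Release continuity at B by inserting a hinge; the redundant is the internal moment M_B. The primary structure is two simply-supported spans AB and BC.
Rotations at B on the released spans (each span's end-slope, ×1/EI):
  span AB: point load 76 at a = 4.05: Pab(L + a)/(6LEI) = 121.2/EI
  span AB: point load 27.25 at a = 4.32: Pab(L + a)/(6LEI) = 38.14/EI
  relative rotation θ_0 = (159.3 + 0)/EI = 159.3/EI
A unit hogging moment at B produces rotation L₁/(3EI) + L₂/(3EI) = 4.267/EI.
Slope continuity at B: θ_0 = M_B·4.267/EI, so M_B = 159.3/4.267 = 37.34 kN·m (hogging).
Span BC, ΣM about C: R_B^{BC}·7.4 = 0 + 37.34, so R_B^{BC} = 5.047 kN and R_C = 0 − 5.047 = -5.047 kN.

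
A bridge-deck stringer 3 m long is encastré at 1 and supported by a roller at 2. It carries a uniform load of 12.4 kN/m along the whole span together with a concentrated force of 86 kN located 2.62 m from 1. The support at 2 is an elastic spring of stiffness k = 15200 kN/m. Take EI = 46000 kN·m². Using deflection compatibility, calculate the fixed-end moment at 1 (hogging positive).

Release the roller at 2. Primary structure: cantilever fixed at 1.
Deflection at 2 on the released cantilever, summing each load's contribution:
  UDL 12.4: wL⁴/(8EI) = 125.5/EI
  point load 86 at a = 2.62: Pa²(3L − a)/(6EI) = 627.7/EI
  δ_0 = 753.3/EI
Flexibility coefficient — unit upward force at 2: δ_{22} = L³/(3EI) = 9/EI.
With EI = 46000 kN·m²: δ_0 = 0.016376 m and δ_{22} = 0.000196 m/kN.
Compatibility — the spring shortens by R_2/k under the reaction it provides: δ_0 − R_2·δ_{22} = R_2/k. With 1/k = 0.000066 m/kN, R_2 = δ_0 / (δ_{22} + 1/k) = 0.016376 / (0.000196 + 0.000066) = 62.64 kN.
Moment equilibrium about 1: M_1 = Σ(load moments about 1) − R_2·L = 281.1 − 62.64×3 = 93.21 kN·m.

M_1 = 93.21 kN·m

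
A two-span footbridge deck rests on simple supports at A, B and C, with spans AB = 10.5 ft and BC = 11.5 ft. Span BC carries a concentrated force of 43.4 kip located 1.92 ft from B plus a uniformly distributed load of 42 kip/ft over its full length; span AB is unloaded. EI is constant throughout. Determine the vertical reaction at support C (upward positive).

Insert a hinge at B; M_B is the redundant, and each span becomes simply supported.
Discontinuity in slope at B on the released structure — sum the simple-span end rotations:
  span BC: point load 43.4 at a = 1.92: Pab(L + b)/(6LEI) = 243.9/EI
  span BC: UDL 42: wL³/(24EI) = 2662/EI
  relative rotation θ_0 = (0 + 2905)/EI = 2905/EI
A unit hogging moment at B produces rotation L₁/(3EI) + L₂/(3EI) = 7.333/EI.
Slope continuity at B: θ_0 = M_B·7.333/EI, so M_B = 2905/7.333 = 396.2 kip·ft (hogging).
Span BC, ΣM about C: R_B^{BC}·11.5 = 3193 + 396.2, so R_B^{BC} = 312.1 kip and R_C = 526.4 − 312.1 = 214.3 kip.

R_C = 214.3 kip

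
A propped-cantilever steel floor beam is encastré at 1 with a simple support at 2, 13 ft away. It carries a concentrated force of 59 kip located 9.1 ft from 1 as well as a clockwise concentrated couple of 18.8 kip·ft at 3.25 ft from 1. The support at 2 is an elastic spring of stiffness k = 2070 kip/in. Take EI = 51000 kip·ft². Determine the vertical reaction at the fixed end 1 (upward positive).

Choose R_2 as the redundant. The primary structure is the cantilever fixed at 1.
Primary-structure tip deflection at 2 by superposition:
  point load 59 at a = 9.1: Pa²(3L − a)/(6EI) = 24348/EI
  clockwise couple 18.8 at a = 3.25: M₀a(2L − a)/(2EI) = 695/EI
  δ_0 = 25043/EI
Tip deflection under a unit load at 2: L³/(3EI) = 732.3/EI.
With EI = 51000 kip·ft²: δ_0 = 0.49103 ft and δ_{22} = 0.014359 ft/kip.
Compatibility — the spring shortens by R_2/k under the reaction it provides: δ_0 − R_2·δ_{22} = R_2/k. With 1/k = 1/(2070×12) ft/kip = 0.00004 ft/kip, R_2 = δ_0 / (δ_{22} + 1/k) = 0.49103 / (0.014359 + 0.00004) = 34.1 kip.
Vertical equilibrium: R_1 = ΣP − R_2 = 59 − 34.1 = 24.9 kip.

R_1 = 24.9 kip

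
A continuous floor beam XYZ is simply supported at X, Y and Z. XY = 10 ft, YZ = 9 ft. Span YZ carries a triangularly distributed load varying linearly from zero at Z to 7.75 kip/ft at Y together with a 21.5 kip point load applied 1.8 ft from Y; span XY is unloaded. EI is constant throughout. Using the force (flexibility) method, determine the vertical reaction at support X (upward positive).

Take M_Y as the redundant. Released structure: two simple spans XY and YZ with a hinge at Y.
End slopes at the hinge Y, treating each span as simply supported:
  span YZ: triangular load, peak 7.75: w₀L³/(45EI) = 125.5/EI
  span YZ: point load 21.5 at a = 1.8: Pab(L + b)/(6LEI) = 83.59/EI
  relative rotation θ_0 = (0 + 209.1)/EI = 209.1/EI
A unit hogging moment at Y produces rotation L₁/(3EI) + L₂/(3EI) = 6.333/EI.
Slope continuity at Y: θ_0 = M_Y·6.333/EI, so M_Y = 209.1/6.333 = 33.02 kip·ft (hogging).
Span XY, ΣM about X with M_Y applied at Y: R_Y^{XY}·10 = 0 + 33.02, so R_Y^{XY} = 3.302 kip and R_X = 0 − 3.302 = -3.302 kip.

R_X = -3.302 kip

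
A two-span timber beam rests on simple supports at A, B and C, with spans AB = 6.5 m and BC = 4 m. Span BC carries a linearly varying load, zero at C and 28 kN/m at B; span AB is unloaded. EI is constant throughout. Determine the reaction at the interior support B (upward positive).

R_B = 41.93 kN

Release continuity at B by inserting a hinge; the redundant is the internal moment M_B. The primary structure is two simply-supported spans AB and BC.
Rotations at B on the released spans (each span's end-slope, ×1/EI):
  span BC: triangular load, peak 28: w₀L³/(45EI) = 39.82/EI
  relative rotation θ_0 = (0 + 39.82)/EI = 39.82/EI
A unit hogging moment at B produces rotation L₁/(3EI) + L₂/(3EI) = 3.5/EI.
Compatibility: M_B·(L₁+L₂)/(3EI) = θ_0, giving M_B = 11.38 kN·m (hogging).
Span AB, ΣM about A with M_B applied at B: R_B^{AB}·6.5 = 0 + 11.38, so R_B^{AB} = 1.75 kN and R_A = 0 − 1.75 = -1.75 kN.
Span BC, ΣM about C: R_B^{BC}·4 = 149.3 + 11.38, so R_B^{BC} = 40.18 kN and R_C = 56 − 40.18 = 15.82 kN.
R_B = 1.75 + 40.18 = 41.93 kN.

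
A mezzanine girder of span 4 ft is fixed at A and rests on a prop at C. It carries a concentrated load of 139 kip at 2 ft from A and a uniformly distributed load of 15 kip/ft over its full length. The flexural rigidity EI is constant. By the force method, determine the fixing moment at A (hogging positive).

M_A = 134.2 kip·ft

Choose R_C as the redundant. The primary structure is the cantilever fixed at A.
Downward deflection at the released point C due to the loads:
  point load 139 at a = 2: Pa²(3L − a)/(6EI) = 926.7/EI
  UDL 15: wL⁴/(8EI) = 480/EI
  δ_0 = 1407/EI
Flexibility coefficient — unit upward force at C: δ_{CC} = L³/(3EI) = 21.33/EI.
Compatibility at C: δ_0 − R_C·δ_{CC} = 0, so R_C = 1407/21.33 = 65.94 kip.
Moment equilibrium about A: M_A = Σ(load moments about A) − R_C·L = 398 − 65.94×4 = 134.2 kip·ft.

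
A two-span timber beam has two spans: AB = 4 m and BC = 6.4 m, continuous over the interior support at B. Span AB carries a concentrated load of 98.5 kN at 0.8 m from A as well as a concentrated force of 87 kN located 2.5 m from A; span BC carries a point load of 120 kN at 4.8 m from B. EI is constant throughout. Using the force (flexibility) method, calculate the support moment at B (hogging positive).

Release continuity at B by inserting a hinge; the redundant is the internal moment M_B. The primary structure is two simply-supported spans AB and BC.
Rotations at B on the released spans (each span's end-slope, ×1/EI):
  span AB: point load 98.5 at a = 0.8: Pab(L + a)/(6LEI) = 50.43/EI
  span AB: point load 87 at a = 2.5: Pab(L + a)/(6LEI) = 88.36/EI
  span BC: point load 120 at a = 4.8: Pab(L + b)/(6LEI) = 192/EI
  relative rotation θ_0 = (138.8 + 192)/EI = 330.8/EI
A unit hogging moment at B produces rotation L₁/(3EI) + L₂/(3EI) = 3.467/EI.
Compatibility: M_B·(L₁+L₂)/(3EI) = θ_0, giving M_B = 95.42 kN·m (hogging).

M_B = 95.42 kN·m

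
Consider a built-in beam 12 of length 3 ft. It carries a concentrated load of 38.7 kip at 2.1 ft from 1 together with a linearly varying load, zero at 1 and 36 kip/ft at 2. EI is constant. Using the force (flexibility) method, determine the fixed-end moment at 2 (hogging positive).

Release both end moments; the primary structure is a simply-supported span 12 with redundants M_1 and M_2.
On the primary (simply-supported) span, the end slopes from the loading are:
  at 1: point load 38.7 at a = 2.1: Pab(L + b)/(6LEI) = 15.85/EI
  at 2: point load 38.7 at a = 2.1: Pab(L + a)/(6LEI) = 20.72/EI
  at 1: triangular load, peak 36: 7w₀L³/(360EI) = 18.9/EI
  at 2: triangular load, peak 36: w₀L³/(45EI) = 21.6/EI
  θ_10 = 34.75/EI,  θ_20 = 42.32/EI
Flexibility coefficients: a unit moment at one end gives L/(3EI) there and L/(6EI) at the far end, so f₁₁ = f₂₂ = 1/EI and f₁₂ = f₂₁ = 0.5/EI.
Compatibility — zero rotation at each built-in end:
  1 M_1 + 0.5 M_2 = 34.75
  0.5 M_1 + 1 M_2 = 42.32
Solving the pair gives M_1 = 18.11 kip·ft and M_2 = 33.27 kip·ft (hogging).

M_2 = 33.27 kip·ft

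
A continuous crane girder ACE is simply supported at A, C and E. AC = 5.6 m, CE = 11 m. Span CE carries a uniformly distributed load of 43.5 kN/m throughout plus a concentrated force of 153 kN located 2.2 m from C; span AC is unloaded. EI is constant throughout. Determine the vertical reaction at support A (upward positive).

Take M_C as the redundant. Released structure: two simple spans AC and CE with a hinge at C.
Discontinuity in slope at C on the released structure — sum the simple-span end rotations:
  span CE: UDL 43.5: wL³/(24EI) = 2412/EI
  span CE: point load 153 at a = 2.2: Pab(L + b)/(6LEI) = 888.6/EI
  relative rotation θ_0 = (0 + 3301)/EI = 3301/EI
A unit hogging moment at C produces rotation L₁/(3EI) + L₂/(3EI) = 5.533/EI.
Slope continuity at C: θ_0 = M_C·5.533/EI, so M_C = 3301/5.533 = 596.6 kN·m (hogging).
Span AC, ΣM about A with M_C applied at C: R_C^{AC}·5.6 = 0 + 596.6, so R_C^{AC} = 106.5 kN and R_A = 0 − 106.5 = -106.5 kN.

R_A = -106.5 kN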